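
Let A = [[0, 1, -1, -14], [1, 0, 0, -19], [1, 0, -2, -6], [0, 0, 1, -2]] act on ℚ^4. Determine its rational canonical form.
The invariant factors of A (the non-unit diagonal entries of the Smith normal form of xI - A over ℚ[x]) are (x^2 + 2x + 3)^2, each dividing the next. The characteristic polynomial is their product, (x^2 + 2x + 3)^2.

The rational canonical form is the block-diagonal matrix of companion matrices C(f_i):
R = [[0, 0, 0, -9], [1, 0, 0, -12], [0, 1, 0, -10], [0, 0, 1, -4]].

Note the characteristic polynomial does not split into linear factors over ℚ, so A has no Jordan form over ℚ; the rational canonical form exists over any field.

R = [[0, 0, 0, -9], [1, 0, 0, -12], [0, 1, 0, -10], [0, 0, 1, -4]]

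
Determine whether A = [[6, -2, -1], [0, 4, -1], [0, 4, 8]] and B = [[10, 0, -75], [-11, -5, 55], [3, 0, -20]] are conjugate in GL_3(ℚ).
trace(A) = 18 but trace(B) = -15. The trace is a similarity invariant, so A and B are not similar.

No.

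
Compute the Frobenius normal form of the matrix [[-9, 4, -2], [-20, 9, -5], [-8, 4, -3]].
The invariant factors of A (the non-unit diagonal entries of the Smith normal form of xI - A over ℚ[x]) are x + 1, (x + 1)^2, each dividing the next. The characteristic polynomial is their product, (x + 1)^3.

The rational canonical form is the block-diagonal matrix of companion matrices C(f_i):
R = [[-1, 0, 0], [0, 0, -1], [0, 1, -2]].

R = [[-1, 0, 0], [0, 0, -1], [0, 1, -2]]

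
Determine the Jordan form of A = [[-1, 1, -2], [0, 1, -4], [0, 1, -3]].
The characteristic polynomial is det(xI - A) = (x + 1)^3, so the eigenvalues are -1 (algebraic multiplicity 3).

For λ = -1: rank(A + I) = 1, rank((A + I)^2) = 0. The eigenspace has dimension 3 - 1 = 2, so there are 2 Jordan blocks; the rank sequence gives block sizes [2, 1].

Assembling the blocks gives the Jordan form J above.

J = [[-1, 1, 0], [0, -1, 0], [0, 0, -1]]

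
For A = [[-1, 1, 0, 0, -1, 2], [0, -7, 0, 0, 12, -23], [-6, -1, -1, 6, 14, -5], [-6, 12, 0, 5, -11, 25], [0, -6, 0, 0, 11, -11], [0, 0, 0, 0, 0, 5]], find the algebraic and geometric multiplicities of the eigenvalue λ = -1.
algebraic multiplicity 3, geometric multiplicity 2

The characteristic polynomial is (x - 5)^3(x + 1)^3, so the factor x + 1 appears with exponent 3: the algebraic multiplicity is 3.

rank(A + I) = 4, so the eigenspace has dimension 6 - 4 = 2: the geometric multiplicity is 2.

Since 2 < 3, A is not diagonalizable.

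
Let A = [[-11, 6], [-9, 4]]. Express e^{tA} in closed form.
A has Jordan form J = [[-5, 0], [0, -2]] with A = PJP^{-1}, so e^{tA} = P e^{tJ} P^{-1}.

For a Jordan block J_k(λ), e^{tJ_k(λ)} = e^{λt} · (I + tN + t^2 N^2/2! + ... + t^{k-1} N^{k-1}/(k-1)!) where N is the nilpotent superdiagonal part.

Assembling the blocks and conjugating back gives the entries of e^{tA} as shown above.

e^{tA} = [[(3 - 2*e^{3*t})*e^{-5*t}, (2*e^{3*t} - 2)*e^{-5*t}], [3*(1 - e^{3*t})*e^{-5*t}, (3*e^{3*t} - 2)*e^{-5*t}]]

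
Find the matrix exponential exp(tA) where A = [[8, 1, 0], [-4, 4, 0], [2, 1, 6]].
e^{tA} = [[(2*t + 1)*e^{6*t}, t*e^{6*t}, 0], [-4*t*e^{6*t}, (1 - 2*t)*e^{6*t}, 0], [2*t*e^{6*t}, t*e^{6*t}, e^{6*t}]]

A has Jordan form J = [[6, 1, 0], [0, 6, 0], [0, 0, 6]] with A = PJP^{-1}, so e^{tA} = P e^{tJ} P^{-1}.

For a Jordan block J_k(λ), e^{tJ_k(λ)} = e^{λt} · (I + tN + t^2 N^2/2! + ... + t^{k-1} N^{k-1}/(k-1)!) where N is the nilpotent superdiagonal part.

Assembling the blocks and conjugating back gives the entries of e^{tA} as shown above.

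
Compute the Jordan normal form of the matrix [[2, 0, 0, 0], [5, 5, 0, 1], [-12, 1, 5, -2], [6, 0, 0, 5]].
The characteristic polynomial is det(xI - A) = (x - 5)^3(x - 2), so the eigenvalues are 2 (algebraic multiplicity 1), 5 (algebraic multiplicity 3).

For λ = 2: algebraic multiplicity 1 gives one 1×1 block.

For λ = 5: rank(A - 5I) = 3, rank((A - 5I)^2) = 2, rank((A - 5I)^3) = 1. The eigenspace has dimension 4 - 3 = 1, so there is 1 Jordan block; the rank sequence gives block sizes [3].

Assembling the blocks gives the Jordan form J above.

J = [[2, 0, 0, 0], [0, 5, 1, 0], [0, 0, 5, 1], [0, 0, 0, 5]]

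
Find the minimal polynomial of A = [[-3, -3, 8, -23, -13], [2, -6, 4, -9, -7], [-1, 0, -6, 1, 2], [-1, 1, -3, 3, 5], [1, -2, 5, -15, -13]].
The characteristic polynomial factors as (x + 5)^5. The minimal polynomial is ∏(x - λ)^{k_λ} where k_λ is the size of the largest Jordan block at λ.

For λ = -5: rank(A + 5I) = 2, and the largest Jordan block has size 2 (the smallest k with rank((A + 5I)^k) = rank((A + 5I)^(k+1))).

So m_A(x) = (x + 5)^2.

m_A(x) = (x + 5)^2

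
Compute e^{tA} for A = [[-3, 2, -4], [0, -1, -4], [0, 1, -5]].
A has Jordan form J = [[-3, 1, 0], [0, -3, 0], [0, 0, -3]] with A = PJP^{-1}, so e^{tA} = P e^{tJ} P^{-1}.

For a Jordan block J_k(λ), e^{tJ_k(λ)} = e^{λt} · (I + tN + t^2 N^2/2! + ... + t^{k-1} N^{k-1}/(k-1)!) where N is the nilpotent superdiagonal part.

Assembling the blocks and conjugating back gives the entries of e^{tA} as shown above.

e^{tA} = [[e^{-3*t}, 2*t*e^{-3*t}, -4*t*e^{-3*t}], [0, (2*t + 1)*e^{-3*t}, -4*t*e^{-3*t}], [0, t*e^{-3*t}, (1 - 2*t)*e^{-3*t}]]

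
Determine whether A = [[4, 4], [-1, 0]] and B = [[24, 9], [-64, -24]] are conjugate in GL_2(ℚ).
No.

trace(A) = 4 but trace(B) = 0. The trace is a similarity invariant, so A and B are not similar.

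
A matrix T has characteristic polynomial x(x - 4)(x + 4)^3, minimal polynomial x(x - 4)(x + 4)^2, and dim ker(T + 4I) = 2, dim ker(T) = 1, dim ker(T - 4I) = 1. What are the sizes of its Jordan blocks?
Jordan blocks: (-4, 2), (-4, 1), (0, 1), (4, 1)

λ = -4: algebraic multiplicity 3 (exponent in χ_T), largest block size 2 (exponent in m_T), 2 blocks (geometric multiplicity). These force block sizes [2, 1].
λ = 0: algebraic multiplicity 1 (exponent in χ_T), largest block size 1 (exponent in m_T), 1 block (geometric multiplicity). This forces block sizes [1].
λ = 4: algebraic multiplicity 1 (exponent in χ_T), largest block size 1 (exponent in m_T), 1 block (geometric multiplicity). This forces block sizes [1].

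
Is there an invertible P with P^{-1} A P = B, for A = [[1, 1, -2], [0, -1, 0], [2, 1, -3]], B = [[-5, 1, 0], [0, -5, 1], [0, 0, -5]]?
No.

trace(A) = -3 but trace(B) = -15. The trace is a similarity invariant, so A and B are not similar.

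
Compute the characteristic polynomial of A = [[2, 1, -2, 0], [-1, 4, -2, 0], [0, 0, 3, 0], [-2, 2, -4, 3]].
xI - A = [[x - 2, -1, 2, 0], [1, x - 4, 2, 0], [0, 0, x - 3, 0], [2, -2, 4, x - 3]].

Expanding det(xI - A) along the first row:
det(xI - A) = + (x - 2)·det([[x - 4, 2, 0], [0, x - 3, 0], [-2, 4, x - 3]]) - (-1)·det([[1, 2, 0], [0, x - 3, 0], [2, 4, x - 3]]) + (2)·det([[1, x - 4, 0], [0, 0, 0], [2, -2, x - 3]]) - (0)·det([[1, x - 4, 2], [0, 0, x - 3], [2, -2, 4]]).

Evaluating gives χ_A(x) = x^4 - 12x^3 + 54x^2 - 108x + 81 = (x - 3)^4.

χ_A(x) = (x - 3)^4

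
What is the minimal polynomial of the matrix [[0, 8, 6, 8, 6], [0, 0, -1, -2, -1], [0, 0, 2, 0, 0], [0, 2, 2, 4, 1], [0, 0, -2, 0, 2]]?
The characteristic polynomial factors as x(x - 2)^4. The minimal polynomial is ∏(x - λ)^{k_λ} where k_λ is the size of the largest Jordan block at λ.

For λ = 0: rank(A) = 4, and the largest Jordan block has size 1 (the smallest k with rank(A^k) = rank(A^(k+1))).
For λ = 2: rank(A - 2I) = 3, and the largest Jordan block has size 2 (the smallest k with rank((A - 2I)^k) = rank((A - 2I)^(k+1))).

So m_A(x) = x(x - 2)^2.

m_A(x) = x(x - 2)^2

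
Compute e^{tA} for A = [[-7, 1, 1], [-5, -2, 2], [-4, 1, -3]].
e^{tA} = [[(1 - 3*t)*e^{-4*t}, t*e^{-4*t}, t*e^{-4*t}], [t*(-3*t - 10)*e^{-4*t}/2, (t^2 + 4*t + 2)*e^{-4*t}/2, t*(t + 4)*e^{-4*t}/2], [t*(3*t - 8)*e^{-4*t}/2, t*(2 - t)*e^{-4*t}/2, (-t^2/2 + t + 1)*e^{-4*t}]]

A has Jordan form J = [[-4, 1, 0], [0, -4, 1], [0, 0, -4]] with A = PJP^{-1}, so e^{tA} = P e^{tJ} P^{-1}.

For a Jordan block J_k(λ), e^{tJ_k(λ)} = e^{λt} · (I + tN + t^2 N^2/2! + ... + t^{k-1} N^{k-1}/(k-1)!) where N is the nilpotent superdiagonal part.

Assembling the blocks and conjugating back gives the entries of e^{tA} as shown above.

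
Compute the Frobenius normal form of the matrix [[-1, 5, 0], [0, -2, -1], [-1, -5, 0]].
R = [[0, 0, 10], [1, 0, 3], [0, 1, -3]]

The invariant factors of A (the non-unit diagonal entries of the Smith normal form of xI - A over ℚ[x]) are (x + 2)(x^2 + x - 5), each dividing the next. The characteristic polynomial is their product, (x + 2)(x^2 + x - 5).

The rational canonical form is the block-diagonal matrix of companion matrices C(f_i):
R = [[0, 0, 10], [1, 0, 3], [0, 1, -3]].

Note the characteristic polynomial does not split into linear factors over ℚ, so A has no Jordan form over ℚ; the rational canonical form exists over any field.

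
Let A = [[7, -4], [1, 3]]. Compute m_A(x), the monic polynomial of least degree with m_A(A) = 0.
m_A(x) = (x - 5)^2

The characteristic polynomial factors as (x - 5)^2. The minimal polynomial is ∏(x - λ)^{k_λ} where k_λ is the size of the largest Jordan block at λ.

For λ = 5: rank(A - 5I) = 1, and the largest Jordan block has size 2 (the smallest k with rank((A - 5I)^k) = rank((A - 5I)^(k+1))).

So m_A(x) = (x - 5)^2.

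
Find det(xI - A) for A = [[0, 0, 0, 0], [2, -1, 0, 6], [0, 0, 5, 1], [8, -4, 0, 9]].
xI - A = [[x, 0, 0, 0], [-2, x + 1, 0, -6], [0, 0, x - 5, -1], [-8, 4, 0, x - 9]].

Expanding det(xI - A) along the first row:
det(xI - A) = + (x)·det([[x + 1, 0, -6], [0, x - 5, -1], [4, 0, x - 9]]) - (0)·det([[-2, 0, -6], [0, x - 5, -1], [-8, 0, x - 9]]) + (0)·det([[-2, x + 1, -6], [0, 0, -1], [-8, 4, x - 9]]) - (0)·det([[-2, x + 1, 0], [0, 0, x - 5], [-8, 4, 0]]).

Evaluating gives χ_A(x) = x^4 - 13x^3 + 55x^2 - 75x = x(x - 5)^2(x - 3).

χ_A(x) = x(x - 5)^2(x - 3)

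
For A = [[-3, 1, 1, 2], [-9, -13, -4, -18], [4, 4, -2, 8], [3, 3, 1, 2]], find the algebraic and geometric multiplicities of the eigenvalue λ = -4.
The characteristic polynomial is (x + 4)^4, so the factor x + 4 appears with exponent 4: the algebraic multiplicity is 4.

rank(A + 4I) = 2, so the eigenspace has dimension 4 - 2 = 2: the geometric multiplicity is 2.

Since 2 < 4, A is not diagonalizable.

algebraic multiplicity 4, geometric multiplicity 2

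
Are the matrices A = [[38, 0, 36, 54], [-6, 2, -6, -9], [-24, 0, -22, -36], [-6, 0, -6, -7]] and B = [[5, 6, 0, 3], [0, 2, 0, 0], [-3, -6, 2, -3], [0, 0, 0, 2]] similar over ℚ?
Two matrices over a field are similar if and only if they have the same invariant factors.

Both A and B have characteristic polynomial (x - 5)(x - 2)^3 and minimal polynomial (x - 5)(x - 2). Computing further, both have invariant factors x - 2, x - 2, (x - 5)(x - 2). Hence A and B are similar.

Yes.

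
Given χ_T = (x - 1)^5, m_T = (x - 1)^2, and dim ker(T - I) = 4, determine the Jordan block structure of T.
λ = 1: algebraic multiplicity 5 (exponent in χ_T), largest block size 2 (exponent in m_T), 4 blocks (geometric multiplicity). These force block sizes [2, 1, 1, 1].

Jordan blocks: (1, 2), (1, 1), (1, 1), (1, 1)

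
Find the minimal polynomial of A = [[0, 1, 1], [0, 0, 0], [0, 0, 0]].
m_A(x) = x^2

The characteristic polynomial factors as x^3. The minimal polynomial is ∏(x - λ)^{k_λ} where k_λ is the size of the largest Jordan block at λ.

For λ = 0: rank(A) = 1, and the largest Jordan block has size 2 (the smallest k with rank(A^k) = rank(A^(k+1))).

So m_A(x) = x^2.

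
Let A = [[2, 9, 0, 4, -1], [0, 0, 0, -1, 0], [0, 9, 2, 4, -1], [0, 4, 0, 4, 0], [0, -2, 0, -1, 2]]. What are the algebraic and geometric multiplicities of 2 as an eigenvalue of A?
The characteristic polynomial is (x - 2)^5, so the factor x - 2 appears with exponent 5: the algebraic multiplicity is 5.

rank(A - 2I) = 2, so the eigenspace has dimension 5 - 2 = 3: the geometric multiplicity is 3.

Since 3 < 5, A is not diagonalizable.

algebraic multiplicity 5, geometric multiplicity 3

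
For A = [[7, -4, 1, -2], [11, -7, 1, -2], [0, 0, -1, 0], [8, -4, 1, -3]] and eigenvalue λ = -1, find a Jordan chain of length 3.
v_1 = [[0, 0, -3, -2]]^T, v_2 = [[1, 1, 0, 1]]^T, v_3 = [[2, 3, 0, 2]]^T

We seek v_1 ∈ ker((A + I)^3) \ ker((A + I)^2), then set v_{i+1} = (A + I) v_i.

One such chain is v_1 = [[0, 0, -3, -2]]^T, v_2 = [[1, 1, 0, 1]]^T, v_3 = [[2, 3, 0, 2]]^T. Check: (A + I) v_3 = [[0, 0, 0, 0]]^T = 0.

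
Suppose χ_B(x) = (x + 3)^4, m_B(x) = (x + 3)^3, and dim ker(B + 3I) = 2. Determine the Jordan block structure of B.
λ = -3: algebraic multiplicity 4 (exponent in χ_B), largest block size 3 (exponent in m_B), 2 blocks (geometric multiplicity). These force block sizes [3, 1].

Jordan blocks: (-3, 3), (-3, 1)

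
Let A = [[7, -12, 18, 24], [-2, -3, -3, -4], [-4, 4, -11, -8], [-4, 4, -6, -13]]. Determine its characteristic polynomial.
χ_A(x) = (x + 5)^4

xI - A = [[x - 7, 12, -18, -24], [2, x + 3, 3, 4], [4, -4, x + 11, 8], [4, -4, 6, x + 13]].

Expanding det(xI - A) along the first row:
det(xI - A) = + (x - 7)·det([[x + 3, 3, 4], [-4, x + 11, 8], [-4, 6, x + 13]]) - (12)·det([[2, 3, 4], [4, x + 11, 8], [4, 6, x + 13]]) + (-18)·det([[2, x + 3, 4], [4, -4, 8], [4, -4, x + 13]]) - (-24)·det([[2, x + 3, 3], [4, -4, x + 11], [4, -4, 6]]).

Evaluating gives χ_A(x) = x^4 + 20x^3 + 150x^2 + 500x + 625 = (x + 5)^4.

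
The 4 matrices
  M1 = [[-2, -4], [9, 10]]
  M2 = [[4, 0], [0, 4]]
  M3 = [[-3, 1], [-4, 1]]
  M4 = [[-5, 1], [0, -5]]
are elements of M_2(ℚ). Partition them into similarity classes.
Characteristic polynomials: χ_{M1} = (x - 4)^2, χ_{M2} = (x - 4)^2, χ_{M3} = (x + 1)^2, χ_{M4} = (x + 5)^2.

{M1}: invariant factors (x - 4)^2.

{M2}: invariant factors x - 4, x - 4.

{M3}: invariant factors (x + 1)^2.

{M4}: invariant factors (x + 5)^2.

Matrices are similar if and only if their invariant-factor lists agree; the partition into similarity classes is {M1}, {M2}, {M3}, {M4}.

4 classes: {M1}, {M2}, {M3}, {M4}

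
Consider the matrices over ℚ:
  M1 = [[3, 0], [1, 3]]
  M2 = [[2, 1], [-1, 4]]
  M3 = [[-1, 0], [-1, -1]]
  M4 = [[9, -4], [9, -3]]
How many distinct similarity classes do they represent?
2 classes: {M1, M2, M4}, {M3}

Characteristic polynomials: χ_{M1} = (x - 3)^2, χ_{M2} = (x - 3)^2, χ_{M3} = (x + 1)^2, χ_{M4} = (x - 3)^2.

{M1, M2, M4}: invariant factors (x - 3)^2.

{M3}: invariant factors (x + 1)^2.

Matrices are similar if and only if their invariant-factor lists agree; the partition into similarity classes is {M1, M2, M4}, {M3}.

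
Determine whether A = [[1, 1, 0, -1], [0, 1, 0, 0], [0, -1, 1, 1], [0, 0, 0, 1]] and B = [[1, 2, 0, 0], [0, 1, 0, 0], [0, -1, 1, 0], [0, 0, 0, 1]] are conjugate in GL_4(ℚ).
Two matrices over a field are similar if and only if they have the same invariant factors.

Both A and B have characteristic polynomial (x - 1)^4 and minimal polynomial (x - 1)^2. Computing further, both have invariant factors x - 1, x - 1, (x - 1)^2. Hence A and B are similar.

Yes.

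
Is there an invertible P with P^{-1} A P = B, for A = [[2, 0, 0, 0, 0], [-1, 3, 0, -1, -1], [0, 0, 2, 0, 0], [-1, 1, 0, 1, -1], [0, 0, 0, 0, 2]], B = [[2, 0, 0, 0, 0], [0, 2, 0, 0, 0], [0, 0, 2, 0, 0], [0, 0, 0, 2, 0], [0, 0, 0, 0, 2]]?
No.

Both have characteristic polynomial (x - 2)^5, but the minimal polynomial of A is (x - 2)^2 while the minimal polynomial of B is x - 2. The minimal polynomial is a similarity invariant, so A and B are not similar.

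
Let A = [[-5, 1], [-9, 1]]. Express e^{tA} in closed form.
A has Jordan form J = [[-2, 1], [0, -2]] with A = PJP^{-1}, so e^{tA} = P e^{tJ} P^{-1}.

For a Jordan block J_k(λ), e^{tJ_k(λ)} = e^{λt} · (I + tN + t^2 N^2/2! + ... + t^{k-1} N^{k-1}/(k-1)!) where N is the nilpotent superdiagonal part.

Assembling the blocks and conjugating back gives the entries of e^{tA} as shown above.

e^{tA} = [[(1 - 3*t)*e^{-2*t}, t*e^{-2*t}], [-9*t*e^{-2*t}, (3*t + 1)*e^{-2*t}]]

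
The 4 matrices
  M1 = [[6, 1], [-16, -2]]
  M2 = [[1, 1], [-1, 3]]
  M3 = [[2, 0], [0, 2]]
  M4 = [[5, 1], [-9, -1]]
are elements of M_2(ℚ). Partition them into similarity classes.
Characteristic polynomials: χ_{M1} = (x - 2)^2, χ_{M2} = (x - 2)^2, χ_{M3} = (x - 2)^2, χ_{M4} = (x - 2)^2.

{M1, M2, M4}: invariant factors (x - 2)^2.

{M3}: invariant factors x - 2, x - 2.

Matrices are similar if and only if their invariant-factor lists agree; the partition into similarity classes is {M1, M2, M4}, {M3}.

2 classes: {M1, M2, M4}, {M3}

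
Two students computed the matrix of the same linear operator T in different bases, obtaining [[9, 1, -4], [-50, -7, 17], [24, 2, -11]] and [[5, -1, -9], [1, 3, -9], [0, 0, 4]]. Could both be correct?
No.

trace(A) = -9 but trace(B) = 12. The trace is a similarity invariant, so A and B are not similar.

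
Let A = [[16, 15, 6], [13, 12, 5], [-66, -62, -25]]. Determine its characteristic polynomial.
χ_A(x) = (x - 1)^3

xI - A = [[x - 16, -15, -6], [-13, x - 12, -5], [66, 62, x + 25]].

Expanding det(xI - A) along the first row:
det(xI - A) = + (x - 16)·det([[x - 12, -5], [62, x + 25]]) - (-15)·det([[-13, -5], [66, x + 25]]) + (-6)·det([[-13, x - 12], [66, 62]]).

Evaluating gives χ_A(x) = x^3 - 3x^2 + 3x - 1 = (x - 1)^3.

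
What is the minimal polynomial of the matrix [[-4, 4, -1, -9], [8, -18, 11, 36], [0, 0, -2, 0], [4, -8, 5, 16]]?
The characteristic polynomial factors as (x + 2)^4. The minimal polynomial is ∏(x - λ)^{k_λ} where k_λ is the size of the largest Jordan block at λ.

For λ = -2: rank(A + 2I) = 2, and the largest Jordan block has size 3 (the smallest k with rank((A + 2I)^k) = rank((A + 2I)^(k+1))).

So m_A(x) = (x + 2)^3.

m_A(x) = (x + 2)^3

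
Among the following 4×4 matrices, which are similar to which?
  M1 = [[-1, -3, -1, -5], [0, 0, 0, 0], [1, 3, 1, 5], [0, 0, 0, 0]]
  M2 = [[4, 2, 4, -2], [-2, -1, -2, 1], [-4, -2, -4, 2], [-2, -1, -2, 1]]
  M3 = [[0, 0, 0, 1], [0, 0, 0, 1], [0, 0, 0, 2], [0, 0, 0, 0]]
1 class: {M1, M2, M3}

Characteristic polynomials: χ_{M1} = x^4, χ_{M2} = x^4, χ_{M3} = x^4.

{M1, M2, M3}: invariant factors x, x, x^2.

Matrices are similar if and only if their invariant-factor lists agree; the partition into similarity classes is {M1, M2, M3}.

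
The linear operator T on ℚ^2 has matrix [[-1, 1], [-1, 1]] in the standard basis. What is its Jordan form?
J = [[0, 1], [0, 0]]

The characteristic polynomial is det(xI - A) = x^2, so the eigenvalues are 0 (algebraic multiplicity 2).

For λ = 0: rank(A) = 1, rank(A^2) = 0. The eigenspace has dimension 2 - 1 = 1, so there is 1 Jordan block; the rank sequence gives block sizes [2].

Assembling the blocks gives the Jordan form J above.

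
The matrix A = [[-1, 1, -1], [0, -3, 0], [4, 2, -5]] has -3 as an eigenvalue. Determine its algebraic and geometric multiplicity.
algebraic multiplicity 3, geometric multiplicity 2

The characteristic polynomial is (x + 3)^3, so the factor x + 3 appears with exponent 3: the algebraic multiplicity is 3.

rank(A + 3I) = 1, so the eigenspace has dimension 3 - 1 = 2: the geometric multiplicity is 2.

Since 2 < 3, A is not diagonalizable.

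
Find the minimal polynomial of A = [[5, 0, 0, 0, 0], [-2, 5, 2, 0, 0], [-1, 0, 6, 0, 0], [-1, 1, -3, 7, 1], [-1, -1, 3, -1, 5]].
The characteristic polynomial factors as (x - 6)^3(x - 5)^2. The minimal polynomial is ∏(x - λ)^{k_λ} where k_λ is the size of the largest Jordan block at λ.

For λ = 5: rank(A - 5I) = 3, and the largest Jordan block has size 1 (the smallest k with rank((A - 5I)^k) = rank((A - 5I)^(k+1))).
For λ = 6: rank(A - 6I) = 3, and the largest Jordan block has size 2 (the smallest k with rank((A - 6I)^k) = rank((A - 6I)^(k+1))).

So m_A(x) = (x - 6)^2(x - 5).

m_A(x) = (x - 6)^2(x - 5)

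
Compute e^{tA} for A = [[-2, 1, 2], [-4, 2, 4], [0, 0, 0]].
e^{tA} = [[1 - 2*t, t, 2*t], [-4*t, 2*t + 1, 4*t], [0, 0, 1]]

A has Jordan form J = [[0, 1, 0], [0, 0, 0], [0, 0, 0]] with A = PJP^{-1}, so e^{tA} = P e^{tJ} P^{-1}.

For a Jordan block J_k(λ), e^{tJ_k(λ)} = e^{λt} · (I + tN + t^2 N^2/2! + ... + t^{k-1} N^{k-1}/(k-1)!) where N is the nilpotent superdiagonal part.

Assembling the blocks and conjugating back gives the entries of e^{tA} as shown above.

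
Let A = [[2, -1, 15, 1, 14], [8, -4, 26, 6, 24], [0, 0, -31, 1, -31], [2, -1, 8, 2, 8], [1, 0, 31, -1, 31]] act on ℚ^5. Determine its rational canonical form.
R = [[0, 0, 0, 0, 20], [1, 0, 0, 0, -12], [0, 1, 0, 0, -19], [0, 0, 1, 0, 14], [0, 0, 0, 1, 0]]

The invariant factors of A (the non-unit diagonal entries of the Smith normal form of xI - A over ℚ[x]) are (x - 2)^2(x + 1)(x^2 + 3x - 5), each dividing the next. The characteristic polynomial is their product, (x - 2)^2(x + 1)(x^2 + 3x - 5).

The rational canonical form is the block-diagonal matrix of companion matrices C(f_i):
R = [[0, 0, 0, 0, 20], [1, 0, 0, 0, -12], [0, 1, 0, 0, -19], [0, 0, 1, 0, 14], [0, 0, 0, 1, 0]].

Note the characteristic polynomial does not split into linear factors over ℚ, so A has no Jordan form over ℚ; the rational canonical form exists over any field.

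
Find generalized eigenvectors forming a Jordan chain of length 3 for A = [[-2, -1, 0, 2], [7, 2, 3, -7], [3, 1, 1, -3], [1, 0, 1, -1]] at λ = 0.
We seek v_1 ∈ ker(A^3) \ ker(A^2), then set v_{i+1} = A v_i.

One such chain is v_1 = [[1, -3, -1, -1]]^T, v_2 = [[-1, 5, 2, 1]]^T, v_3 = [[-1, 2, 1, 0]]^T. Check: A v_3 = [[0, 0, 0, 0]]^T = 0.

v_1 = [[1, -3, -1, -1]]^T, v_2 = [[-1, 5, 2, 1]]^T, v_3 = [[-1, 2, 1, 0]]^T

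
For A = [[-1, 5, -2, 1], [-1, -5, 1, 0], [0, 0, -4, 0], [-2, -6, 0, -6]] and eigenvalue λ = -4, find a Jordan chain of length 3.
v_1 = [[0, 0, 1, 0]]^T, v_2 = [[-2, 1, 0, 0]]^T, v_3 = [[-1, 1, 0, -2]]^T

We seek v_1 ∈ ker((A + 4I)^3) \ ker((A + 4I)^2), then set v_{i+1} = (A + 4I) v_i.

One such chain is v_1 = [[0, 0, 1, 0]]^T, v_2 = [[-2, 1, 0, 0]]^T, v_3 = [[-1, 1, 0, -2]]^T. Check: (A + 4I) v_3 = [[0, 0, 0, 0]]^T = 0.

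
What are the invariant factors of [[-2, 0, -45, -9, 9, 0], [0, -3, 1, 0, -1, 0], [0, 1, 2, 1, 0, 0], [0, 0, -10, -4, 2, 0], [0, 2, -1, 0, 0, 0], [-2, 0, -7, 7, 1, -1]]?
The Jordan structure of A has elementary divisors (x + 2), (x + 2), (x + 1)^3, (x + 1). Arranging the block sizes at each eigenvalue in decreasing order and taking row products gives the invariant factors.

Invariant factors (smallest first, each dividing the next): (x + 1)(x + 2), (x + 1)^3(x + 2).

Check: the last factor (x + 1)^3(x + 2) is the minimal polynomial, and the product (x + 1)^4(x + 2)^2 is the characteristic polynomial.

(x + 1)(x + 2), (x + 1)^3(x + 2)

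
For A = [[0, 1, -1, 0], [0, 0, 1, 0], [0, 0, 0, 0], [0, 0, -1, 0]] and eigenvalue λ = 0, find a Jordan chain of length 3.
v_1 = [[-2, 0, 1, -1]]^T, v_2 = [[-1, 1, 0, -1]]^T, v_3 = [[1, 0, 0, 0]]^T

We seek v_1 ∈ ker(A^3) \ ker(A^2), then set v_{i+1} = A v_i.

One such chain is v_1 = [[-2, 0, 1, -1]]^T, v_2 = [[-1, 1, 0, -1]]^T, v_3 = [[1, 0, 0, 0]]^T. Check: A v_3 = [[0, 0, 0, 0]]^T = 0.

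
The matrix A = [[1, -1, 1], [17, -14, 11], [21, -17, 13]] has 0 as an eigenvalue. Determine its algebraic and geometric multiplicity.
The characteristic polynomial is x^3, so the factor x appears with exponent 3: the algebraic multiplicity is 3.

rank(A) = 2, so the eigenspace has dimension 3 - 2 = 1: the geometric multiplicity is 1.

Since 1 < 3, A is not diagonalizable.

algebraic multiplicity 3, geometric multiplicity 1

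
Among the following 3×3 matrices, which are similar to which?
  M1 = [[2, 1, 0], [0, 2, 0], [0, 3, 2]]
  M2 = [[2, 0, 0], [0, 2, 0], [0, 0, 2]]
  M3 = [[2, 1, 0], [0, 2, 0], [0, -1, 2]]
Characteristic polynomials: χ_{M1} = (x - 2)^3, χ_{M2} = (x - 2)^3, χ_{M3} = (x - 2)^3.

{M1, M3}: invariant factors x - 2, (x - 2)^2.

{M2}: invariant factors x - 2, x - 2, x - 2.

Matrices are similar if and only if their invariant-factor lists agree; the partition into similarity classes is {M1, M3}, {M2}.

2 classes: {M1, M3}, {M2}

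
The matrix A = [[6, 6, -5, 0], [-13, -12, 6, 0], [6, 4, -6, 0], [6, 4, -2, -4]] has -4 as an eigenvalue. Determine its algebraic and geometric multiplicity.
The characteristic polynomial is (x + 4)^4, so the factor x + 4 appears with exponent 4: the algebraic multiplicity is 4.

rank(A + 4I) = 2, so the eigenspace has dimension 4 - 2 = 2: the geometric multiplicity is 2.

Since 2 < 4, A is not diagonalizable.

algebraic multiplicity 4, geometric multiplicity 2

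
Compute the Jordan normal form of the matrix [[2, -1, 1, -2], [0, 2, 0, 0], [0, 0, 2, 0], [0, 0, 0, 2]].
The characteristic polynomial is det(xI - A) = (x - 2)^4, so the eigenvalues are 2 (algebraic multiplicity 4).

For λ = 2: rank(A - 2I) = 1, rank((A - 2I)^2) = 0. The eigenspace has dimension 4 - 1 = 3, so there are 3 Jordan blocks; the rank sequence gives block sizes [2, 1, 1].

Assembling the blocks gives the Jordan form J above.

J = [[2, 1, 0, 0], [0, 2, 0, 0], [0, 0, 2, 0], [0, 0, 0, 2]]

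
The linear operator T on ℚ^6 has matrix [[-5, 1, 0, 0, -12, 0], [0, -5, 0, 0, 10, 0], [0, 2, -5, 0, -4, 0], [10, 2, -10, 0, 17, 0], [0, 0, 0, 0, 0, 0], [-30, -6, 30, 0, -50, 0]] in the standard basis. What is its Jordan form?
J = [[-5, 1, 0, 0, 0, 0], [0, -5, 0, 0, 0, 0], [0, 0, -5, 0, 0, 0], [0, 0, 0, 0, 1, 0], [0, 0, 0, 0, 0, 0], [0, 0, 0, 0, 0, 0]]

The characteristic polynomial is det(xI - A) = x^3(x + 5)^3, so the eigenvalues are -5 (algebraic multiplicity 3), 0 (algebraic multiplicity 3).

For λ = -5: rank(A + 5I) = 4, rank((A + 5I)^2) = 3. The eigenspace has dimension 6 - 4 = 2, so there are 2 Jordan blocks; the rank sequence gives block sizes [2, 1].

For λ = 0: rank(A) = 4, rank(A^2) = 3. The eigenspace has dimension 6 - 4 = 2, so there are 2 Jordan blocks; the rank sequence gives block sizes [2, 1].

Assembling the blocks gives the Jordan form J above.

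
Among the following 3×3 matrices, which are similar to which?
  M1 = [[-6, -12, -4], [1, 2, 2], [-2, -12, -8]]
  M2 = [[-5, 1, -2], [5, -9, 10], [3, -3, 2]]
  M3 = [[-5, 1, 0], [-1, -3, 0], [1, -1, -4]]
Characteristic polynomials: χ_{M1} = (x + 4)^3, χ_{M2} = (x + 4)^3, χ_{M3} = (x + 4)^3.

{M1, M2, M3}: invariant factors x + 4, (x + 4)^2.

Matrices are similar if and only if their invariant-factor lists agree; the partition into similarity classes is {M1, M2, M3}.

1 class: {M1, M2, M3}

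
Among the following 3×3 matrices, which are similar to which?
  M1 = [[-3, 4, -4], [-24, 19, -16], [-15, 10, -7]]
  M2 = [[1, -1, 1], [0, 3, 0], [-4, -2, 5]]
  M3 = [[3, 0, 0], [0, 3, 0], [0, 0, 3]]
2 classes: {M1, M2}, {M3}

Characteristic polynomials: χ_{M1} = (x - 3)^3, χ_{M2} = (x - 3)^3, χ_{M3} = (x - 3)^3.

{M1, M2}: invariant factors x - 3, (x - 3)^2.

{M3}: invariant factors x - 3, x - 3, x - 3.

Matrices are similar if and only if their invariant-factor lists agree; the partition into similarity classes is {M1, M2}, {M3}.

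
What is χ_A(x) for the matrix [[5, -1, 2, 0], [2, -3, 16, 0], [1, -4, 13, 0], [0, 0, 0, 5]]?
χ_A(x) = (x - 5)^4

xI - A = [[x - 5, 1, -2, 0], [-2, x + 3, -16, 0], [-1, 4, x - 13, 0], [0, 0, 0, x - 5]].

Expanding det(xI - A) along the first row:
det(xI - A) = + (x - 5)·det([[x + 3, -16, 0], [4, x - 13, 0], [0, 0, x - 5]]) - (1)·det([[-2, -16, 0], [-1, x - 13, 0], [0, 0, x - 5]]) + (-2)·det([[-2, x + 3, 0], [-1, 4, 0], [0, 0, x - 5]]) - (0)·det([[-2, x + 3, -16], [-1, 4, x - 13], [0, 0, 0]]).

Evaluating gives χ_A(x) = x^4 - 20x^3 + 150x^2 - 500x + 625 = (x - 5)^4.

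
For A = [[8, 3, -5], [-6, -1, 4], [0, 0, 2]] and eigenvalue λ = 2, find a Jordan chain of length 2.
v_1 = [[0, 2, 1]]^T, v_2 = [[1, -2, 0]]^T

We seek v_1 ∈ ker((A - 2I)^2) \ ker(A - 2I), then set v_{i+1} = (A - 2I) v_i.

One such chain is v_1 = [[0, 2, 1]]^T, v_2 = [[1, -2, 0]]^T. Check: (A - 2I) v_2 = [[0, 0, 0]]^T = 0.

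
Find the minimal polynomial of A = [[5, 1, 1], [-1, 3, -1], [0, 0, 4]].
The characteristic polynomial factors as (x - 4)^3. The minimal polynomial is ∏(x - λ)^{k_λ} where k_λ is the size of the largest Jordan block at λ.

For λ = 4: rank(A - 4I) = 1, and the largest Jordan block has size 2 (the smallest k with rank((A - 4I)^k) = rank((A - 4I)^(k+1))).

So m_A(x) = (x - 4)^2.

m_A(x) = (x - 4)^2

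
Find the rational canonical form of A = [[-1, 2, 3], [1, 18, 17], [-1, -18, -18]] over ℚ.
The invariant factors of A (the non-unit diagonal entries of the Smith normal form of xI - A over ℚ[x]) are (x + 4)(x^2 - 3x - 5), each dividing the next. The characteristic polynomial is their product, (x + 4)(x^2 - 3x - 5).

The rational canonical form is the block-diagonal matrix of companion matrices C(f_i):
R = [[0, 0, 20], [1, 0, 17], [0, 1, -1]].

Note the characteristic polynomial does not split into linear factors over ℚ, so A has no Jordan form over ℚ; the rational canonical form exists over any field.

R = [[0, 0, 20], [1, 0, 17], [0, 1, -1]]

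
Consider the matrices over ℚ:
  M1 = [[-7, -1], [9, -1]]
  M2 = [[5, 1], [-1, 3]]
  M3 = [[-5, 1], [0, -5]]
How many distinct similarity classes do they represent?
3 classes: {M1}, {M2}, {M3}

Characteristic polynomials: χ_{M1} = (x + 4)^2, χ_{M2} = (x - 4)^2, χ_{M3} = (x + 5)^2.

{M1}: invariant factors (x + 4)^2.

{M2}: invariant factors (x - 4)^2.

{M3}: invariant factors (x + 5)^2.

Matrices are similar if and only if their invariant-factor lists agree; the partition into similarity classes is {M1}, {M2}, {M3}.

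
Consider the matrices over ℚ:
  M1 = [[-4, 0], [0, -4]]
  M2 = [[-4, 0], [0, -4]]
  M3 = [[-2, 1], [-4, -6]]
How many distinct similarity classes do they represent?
Characteristic polynomials: χ_{M1} = (x + 4)^2, χ_{M2} = (x + 4)^2, χ_{M3} = (x + 4)^2.

{M1, M2}: invariant factors x + 4, x + 4.

{M3}: invariant factors (x + 4)^2.

Matrices are similar if and only if their invariant-factor lists agree; the partition into similarity classes is {M1, M2}, {M3}.

2 classes: {M1, M2}, {M3}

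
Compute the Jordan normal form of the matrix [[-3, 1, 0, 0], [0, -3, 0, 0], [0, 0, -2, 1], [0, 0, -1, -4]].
The characteristic polynomial is det(xI - A) = (x + 3)^4, so the eigenvalues are -3 (algebraic multiplicity 4).

For λ = -3: rank(A + 3I) = 2, rank((A + 3I)^2) = 0. The eigenspace has dimension 4 - 2 = 2, so there are 2 Jordan blocks; the rank sequence gives block sizes [2, 2].

Assembling the blocks gives the Jordan form J above.

J = [[-3, 1, 0, 0], [0, -3, 0, 0], [0, 0, -3, 1], [0, 0, 0, -3]]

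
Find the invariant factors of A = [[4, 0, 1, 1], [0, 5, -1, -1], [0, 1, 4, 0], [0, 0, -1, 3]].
The Jordan structure of A has elementary divisors (x - 4)^3, (x - 4). Arranging the block sizes at each eigenvalue in decreasing order and taking row products gives the invariant factors.

Invariant factors (smallest first, each dividing the next): x - 4, (x - 4)^3.

Check: the last factor (x - 4)^3 is the minimal polynomial, and the product (x - 4)^4 is the characteristic polynomial.

x - 4, (x - 4)^3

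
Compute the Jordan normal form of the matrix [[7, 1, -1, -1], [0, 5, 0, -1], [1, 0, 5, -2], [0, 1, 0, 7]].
J = [[6, 1, 0, 0], [0, 6, 1, 0], [0, 0, 6, 0], [0, 0, 0, 6]]

The characteristic polynomial is det(xI - A) = (x - 6)^4, so the eigenvalues are 6 (algebraic multiplicity 4).

For λ = 6: rank(A - 6I) = 2, rank((A - 6I)^2) = 1, rank((A - 6I)^3) = 0. The eigenspace has dimension 4 - 2 = 2, so there are 2 Jordan blocks; the rank sequence gives block sizes [3, 1].

Assembling the blocks gives the Jordan form J above.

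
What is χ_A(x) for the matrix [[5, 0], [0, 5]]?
xI - A = [[x - 5, 0], [0, x - 5]].

Expanding det(xI - A) along the first row:
det(xI - A) = + (x - 5)·det([[x - 5]]) - (0)·det([[0]]).

Evaluating gives χ_A(x) = x^2 - 10x + 25 = (x - 5)^2.

χ_A(x) = (x - 5)^2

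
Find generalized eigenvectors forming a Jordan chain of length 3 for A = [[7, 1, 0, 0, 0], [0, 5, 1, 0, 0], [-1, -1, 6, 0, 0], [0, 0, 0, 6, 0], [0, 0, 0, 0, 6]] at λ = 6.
We seek v_1 ∈ ker((A - 6I)^3) \ ker((A - 6I)^2), then set v_{i+1} = (A - 6I) v_i.

One such chain is v_1 = [[-1, 1, 2, 0, 0]]^T, v_2 = [[0, 1, 0, 0, 0]]^T, v_3 = [[1, -1, -1, 0, 0]]^T. Check: (A - 6I) v_3 = [[0, 0, 0, 0, 0]]^T = 0.

v_1 = [[-1, 1, 2, 0, 0]]^T, v_2 = [[0, 1, 0, 0, 0]]^T, v_3 = [[1, -1, -1, 0, 0]]^T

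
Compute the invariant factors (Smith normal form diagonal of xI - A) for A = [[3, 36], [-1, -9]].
The Jordan structure of A has elementary divisors (x + 3)^2. Arranging the block sizes at each eigenvalue in decreasing order and taking row products gives the invariant factors.

Invariant factors (smallest first, each dividing the next): (x + 3)^2.

Check: the last factor (x + 3)^2 is the minimal polynomial, and the product (x + 3)^2 is the characteristic polynomial.

(x + 3)^2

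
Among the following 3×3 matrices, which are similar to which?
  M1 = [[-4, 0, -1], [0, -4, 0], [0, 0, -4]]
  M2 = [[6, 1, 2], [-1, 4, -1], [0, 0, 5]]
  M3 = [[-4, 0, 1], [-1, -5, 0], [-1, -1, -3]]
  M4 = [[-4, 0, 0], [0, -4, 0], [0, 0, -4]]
4 classes: {M1}, {M2}, {M3}, {M4}

Characteristic polynomials: χ_{M1} = (x + 4)^3, χ_{M2} = (x - 5)^3, χ_{M3} = (x + 4)^3, χ_{M4} = (x + 4)^3.

{M1}: invariant factors x + 4, (x + 4)^2.

{M2}: invariant factors (x - 5)^3.

{M3}: invariant factors (x + 4)^3.

{M4}: invariant factors x + 4, x + 4, x + 4.

Matrices are similar if and only if their invariant-factor lists agree; the partition into similarity classes is {M1}, {M2}, {M3}, {M4}.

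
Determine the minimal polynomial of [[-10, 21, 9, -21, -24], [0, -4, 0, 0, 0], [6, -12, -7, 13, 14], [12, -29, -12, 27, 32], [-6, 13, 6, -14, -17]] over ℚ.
The characteristic polynomial factors as (x + 1)^3(x + 4)^2. The minimal polynomial is ∏(x - λ)^{k_λ} where k_λ is the size of the largest Jordan block at λ.

For λ = -4: rank(A + 4I) = 4, and the largest Jordan block has size 2 (the smallest k with rank((A + 4I)^k) = rank((A + 4I)^(k+1))).
For λ = -1: rank(A + I) = 3, and the largest Jordan block has size 2 (the smallest k with rank((A + I)^k) = rank((A + I)^(k+1))).

So m_A(x) = (x + 1)^2(x + 4)^2.

m_A(x) = (x + 1)^2(x + 4)^2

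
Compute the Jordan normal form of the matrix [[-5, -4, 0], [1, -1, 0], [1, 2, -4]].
J = [[-4, 0, 0], [0, -3, 1], [0, 0, -3]]

The characteristic polynomial is det(xI - A) = (x + 3)^2(x + 4), so the eigenvalues are -4 (algebraic multiplicity 1), -3 (algebraic multiplicity 2).

For λ = -4: algebraic multiplicity 1 gives one 1×1 block.

For λ = -3: rank(A + 3I) = 2, rank((A + 3I)^2) = 1. The eigenspace has dimension 3 - 2 = 1, so there is 1 Jordan block; the rank sequence gives block sizes [2].

Assembling the blocks gives the Jordan form J above.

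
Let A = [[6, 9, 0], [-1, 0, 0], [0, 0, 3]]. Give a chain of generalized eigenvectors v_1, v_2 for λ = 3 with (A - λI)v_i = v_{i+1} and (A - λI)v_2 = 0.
We seek v_1 ∈ ker((A - 3I)^2) \ ker(A - 3I), then set v_{i+1} = (A - 3I) v_i.

One such chain is v_1 = [[-2, 1, 0]]^T, v_2 = [[3, -1, 0]]^T. Check: (A - 3I) v_2 = [[0, 0, 0]]^T = 0.

v_1 = [[-2, 1, 0]]^T, v_2 = [[3, -1, 0]]^T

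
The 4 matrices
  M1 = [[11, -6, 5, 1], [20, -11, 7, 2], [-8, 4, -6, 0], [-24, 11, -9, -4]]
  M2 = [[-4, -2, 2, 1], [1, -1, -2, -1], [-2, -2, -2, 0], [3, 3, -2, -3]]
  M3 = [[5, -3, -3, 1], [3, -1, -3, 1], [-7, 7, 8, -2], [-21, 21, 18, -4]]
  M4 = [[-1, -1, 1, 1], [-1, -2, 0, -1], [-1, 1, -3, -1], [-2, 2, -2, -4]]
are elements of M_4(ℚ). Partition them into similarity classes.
Characteristic polynomials: χ_{M1} = (x + 2)^2(x + 3)^2, χ_{M2} = (x + 2)^2(x + 3)^2, χ_{M3} = (x - 2)^4, χ_{M4} = (x + 2)^2(x + 3)^2.

{M1, M2, M4}: invariant factors x + 2, (x + 2)(x + 3)^2.

{M3}: invariant factors (x - 2)^2, (x - 2)^2.

Matrices are similar if and only if their invariant-factor lists agree; the partition into similarity classes is {M1, M2, M4}, {M3}.

2 classes: {M1, M2, M4}, {M3}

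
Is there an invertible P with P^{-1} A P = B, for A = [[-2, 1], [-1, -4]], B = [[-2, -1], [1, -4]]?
Yes.

Two matrices over a field are similar if and only if they have the same invariant factors.

Both A and B have characteristic polynomial (x + 3)^2 and minimal polynomial (x + 3)^2. Computing further, both have invariant factors (x + 3)^2. Hence A and B are similar.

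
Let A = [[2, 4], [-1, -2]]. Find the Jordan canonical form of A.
The characteristic polynomial is det(xI - A) = x^2, so the eigenvalues are 0 (algebraic multiplicity 2).

For λ = 0: rank(A) = 1, rank(A^2) = 0. The eigenspace has dimension 2 - 1 = 1, so there is 1 Jordan block; the rank sequence gives block sizes [2].

Assembling the blocks gives the Jordan form J above.

J = [[0, 1], [0, 0]]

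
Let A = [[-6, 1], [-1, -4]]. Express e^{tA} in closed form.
A has Jordan form J = [[-5, 1], [0, -5]] with A = PJP^{-1}, so e^{tA} = P e^{tJ} P^{-1}.

For a Jordan block J_k(λ), e^{tJ_k(λ)} = e^{λt} · (I + tN + t^2 N^2/2! + ... + t^{k-1} N^{k-1}/(k-1)!) where N is the nilpotent superdiagonal part.

Assembling the blocks and conjugating back gives the entries of e^{tA} as shown above.

e^{tA} = [[(1 - t)*e^{-5*t}, t*e^{-5*t}], [-t*e^{-5*t}, (t + 1)*e^{-5*t}]]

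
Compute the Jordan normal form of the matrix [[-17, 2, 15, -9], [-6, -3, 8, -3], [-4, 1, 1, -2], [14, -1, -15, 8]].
J = [[-4, 1, 0, 0], [0, -4, 1, 0], [0, 0, -4, 0], [0, 0, 0, 1]]

The characteristic polynomial is det(xI - A) = (x - 1)(x + 4)^3, so the eigenvalues are -4 (algebraic multiplicity 3), 1 (algebraic multiplicity 1).

For λ = -4: rank(A + 4I) = 3, rank((A + 4I)^2) = 2, rank((A + 4I)^3) = 1. The eigenspace has dimension 4 - 3 = 1, so there is 1 Jordan block; the rank sequence gives block sizes [3].

For λ = 1: algebraic multiplicity 1 gives one 1×1 block.

Assembling the blocks gives the Jordan form J above.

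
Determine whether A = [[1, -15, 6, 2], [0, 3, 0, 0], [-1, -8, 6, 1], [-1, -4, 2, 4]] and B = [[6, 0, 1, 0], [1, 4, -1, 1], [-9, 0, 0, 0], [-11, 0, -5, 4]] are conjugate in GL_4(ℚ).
Yes.

Two matrices over a field are similar if and only if they have the same invariant factors.

Both A and B have characteristic polynomial (x - 4)^2(x - 3)^2 and minimal polynomial (x - 4)^2(x - 3)^2. Computing further, both have invariant factors (x - 4)^2(x - 3)^2. Hence A and B are similar.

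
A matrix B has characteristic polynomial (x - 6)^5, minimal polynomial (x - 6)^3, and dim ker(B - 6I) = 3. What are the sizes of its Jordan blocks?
Jordan blocks: (6, 3), (6, 1), (6, 1)

λ = 6: algebraic multiplicity 5 (exponent in χ_B), largest block size 3 (exponent in m_B), 3 blocks (geometric multiplicity). These force block sizes [3, 1, 1].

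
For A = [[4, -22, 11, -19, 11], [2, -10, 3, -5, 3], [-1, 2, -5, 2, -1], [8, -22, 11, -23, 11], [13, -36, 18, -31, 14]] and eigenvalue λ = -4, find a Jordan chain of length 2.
v_1 = [[3, 1, 2, 2, 1]]^T, v_2 = [[-3, -1, 0, -3, -5]]^T

We seek v_1 ∈ ker((A + 4I)^2) \ ker(A + 4I), then set v_{i+1} = (A + 4I) v_i.

One such chain is v_1 = [[3, 1, 2, 2, 1]]^T, v_2 = [[-3, -1, 0, -3, -5]]^T. Check: (A + 4I) v_2 = [[0, 0, 0, 0, 0]]^T = 0.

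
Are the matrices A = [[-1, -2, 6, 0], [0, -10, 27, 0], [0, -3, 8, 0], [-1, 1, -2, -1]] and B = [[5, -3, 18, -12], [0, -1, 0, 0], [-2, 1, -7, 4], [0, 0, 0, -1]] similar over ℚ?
Both have characteristic polynomial (x + 1)^4, but the minimal polynomial of A is (x + 1)^3 while the minimal polynomial of B is (x + 1)^2. The minimal polynomial is a similarity invariant, so A and B are not similar.

No.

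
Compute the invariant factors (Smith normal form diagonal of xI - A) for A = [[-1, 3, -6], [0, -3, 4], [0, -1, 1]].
The Jordan structure of A has elementary divisors (x + 1)^2, (x + 1). Arranging the block sizes at each eigenvalue in decreasing order and taking row products gives the invariant factors.

Invariant factors (smallest first, each dividing the next): x + 1, (x + 1)^2.

Check: the last factor (x + 1)^2 is the minimal polynomial, and the product (x + 1)^3 is the characteristic polynomial.

x + 1, (x + 1)^2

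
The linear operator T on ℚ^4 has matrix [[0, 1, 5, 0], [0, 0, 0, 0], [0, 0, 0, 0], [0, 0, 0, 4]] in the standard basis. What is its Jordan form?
J = [[0, 1, 0, 0], [0, 0, 0, 0], [0, 0, 0, 0], [0, 0, 0, 4]]

The characteristic polynomial is det(xI - A) = x^3(x - 4), so the eigenvalues are 0 (algebraic multiplicity 3), 4 (algebraic multiplicity 1).

For λ = 0: rank(A) = 2, rank(A^2) = 1. The eigenspace has dimension 4 - 2 = 2, so there are 2 Jordan blocks; the rank sequence gives block sizes [2, 1].

For λ = 4: algebraic multiplicity 1 gives one 1×1 block.

Assembling the blocks gives the Jordan form J above.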